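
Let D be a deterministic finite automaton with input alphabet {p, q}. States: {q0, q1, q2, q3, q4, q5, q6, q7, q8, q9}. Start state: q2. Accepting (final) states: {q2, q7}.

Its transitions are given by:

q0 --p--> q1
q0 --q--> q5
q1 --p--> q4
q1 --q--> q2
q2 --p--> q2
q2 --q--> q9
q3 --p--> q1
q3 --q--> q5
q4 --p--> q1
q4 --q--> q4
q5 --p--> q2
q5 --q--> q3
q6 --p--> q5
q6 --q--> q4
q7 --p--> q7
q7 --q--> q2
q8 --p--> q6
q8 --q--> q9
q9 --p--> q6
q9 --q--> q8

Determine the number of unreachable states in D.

BFS from q2 reaches {q1, q2, q3, q4, q5, q6, q8, q9}; the 2 state(s) q0, q7 are never visited.

2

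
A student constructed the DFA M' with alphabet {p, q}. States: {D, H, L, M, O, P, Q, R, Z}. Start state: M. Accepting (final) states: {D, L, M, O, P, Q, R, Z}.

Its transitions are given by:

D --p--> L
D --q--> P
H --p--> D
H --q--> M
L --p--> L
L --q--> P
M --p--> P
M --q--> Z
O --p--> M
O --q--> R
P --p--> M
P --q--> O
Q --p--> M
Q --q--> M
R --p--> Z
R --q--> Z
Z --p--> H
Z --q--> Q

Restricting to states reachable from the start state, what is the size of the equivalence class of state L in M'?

2

Start with accepting vs non-accepting: {D,L,M,O,P,Q,R,Z} | {H}.
Split {D,L,M,O,P,Q,R,Z} by δ(·,p) → {D,L,M,O,P,Q,R} and {Z}.
Split {D,L,M,O,P,Q,R} by δ(·,p) → {D,L,M,O,P,Q} and {R}.
On input q, block {D,L,M,O,P,Q} splits into {D,L,P,Q} and {O} and {M}.
Split {D,L,P,Q} by δ(·,p) → {P,Q} and {D,L}.
Split {P,Q} by δ(·,q) → {P} and {Q}.
The partition is now stable with 8 blocks: {P} | {H} | {Z} | {R} | {O} | {M} | {D,L} | {Q}.
State L belongs to the block {D,L}, which has 2 states.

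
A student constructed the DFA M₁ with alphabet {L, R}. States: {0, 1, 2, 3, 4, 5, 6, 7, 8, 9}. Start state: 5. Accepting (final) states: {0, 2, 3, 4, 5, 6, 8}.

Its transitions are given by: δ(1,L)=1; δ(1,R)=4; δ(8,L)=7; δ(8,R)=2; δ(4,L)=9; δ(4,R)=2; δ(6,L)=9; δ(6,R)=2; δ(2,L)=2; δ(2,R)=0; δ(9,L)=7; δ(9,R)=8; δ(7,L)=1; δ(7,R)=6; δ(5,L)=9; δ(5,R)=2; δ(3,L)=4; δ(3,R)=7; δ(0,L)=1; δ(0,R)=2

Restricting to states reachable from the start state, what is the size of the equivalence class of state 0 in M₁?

5

Reachable states from the start: {0,1,2,4,5,6,7,8,9}. Unreachable: {3} — drop them.
Start with accepting vs non-accepting: {0,2,4,5,6,8} | {1,7,9}.
Refine {0,2,4,5,6,8} on symbol L: members go to different blocks, giving {0,4,5,6,8} and {2}.
Stable partition: {0,4,5,6,8} | {1,7,9} | {2} — 3 equivalence classes.
The equivalence class containing 0 is {0,4,5,6,8}, of size 5.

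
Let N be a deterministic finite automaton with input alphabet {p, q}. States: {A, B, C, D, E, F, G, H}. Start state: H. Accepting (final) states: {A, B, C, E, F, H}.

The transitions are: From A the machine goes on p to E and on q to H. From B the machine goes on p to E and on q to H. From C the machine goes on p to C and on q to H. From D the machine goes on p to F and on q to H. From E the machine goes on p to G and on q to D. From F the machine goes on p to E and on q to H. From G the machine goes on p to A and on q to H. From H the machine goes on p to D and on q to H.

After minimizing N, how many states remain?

4

First remove the unreachable states {B,C}; 6 states remain.
Initial partition by acceptance: {A,E,F,H} | {D,G}.
On input p, block {A,E,F,H} splits into {A,F} and {E,H}.
Split {E,H} by δ(·,q) → {E} and {H}.
No further refinement is possible. Final partition (4 blocks): {A,F} | {D,G} | {E} | {H}.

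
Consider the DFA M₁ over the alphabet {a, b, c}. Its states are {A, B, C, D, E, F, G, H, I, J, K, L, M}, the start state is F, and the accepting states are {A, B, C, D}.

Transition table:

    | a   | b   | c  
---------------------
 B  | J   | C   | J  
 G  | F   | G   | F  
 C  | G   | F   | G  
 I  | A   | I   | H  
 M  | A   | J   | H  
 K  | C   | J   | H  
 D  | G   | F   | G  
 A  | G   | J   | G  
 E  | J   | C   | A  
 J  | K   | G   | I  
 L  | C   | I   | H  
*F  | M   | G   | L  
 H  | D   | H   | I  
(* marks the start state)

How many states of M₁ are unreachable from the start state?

2

Starting at F and following transitions, the reachable set is {A, C, D, F, G, H, I, J, K, L, M}. That leaves B, E unreachable — 2 in total.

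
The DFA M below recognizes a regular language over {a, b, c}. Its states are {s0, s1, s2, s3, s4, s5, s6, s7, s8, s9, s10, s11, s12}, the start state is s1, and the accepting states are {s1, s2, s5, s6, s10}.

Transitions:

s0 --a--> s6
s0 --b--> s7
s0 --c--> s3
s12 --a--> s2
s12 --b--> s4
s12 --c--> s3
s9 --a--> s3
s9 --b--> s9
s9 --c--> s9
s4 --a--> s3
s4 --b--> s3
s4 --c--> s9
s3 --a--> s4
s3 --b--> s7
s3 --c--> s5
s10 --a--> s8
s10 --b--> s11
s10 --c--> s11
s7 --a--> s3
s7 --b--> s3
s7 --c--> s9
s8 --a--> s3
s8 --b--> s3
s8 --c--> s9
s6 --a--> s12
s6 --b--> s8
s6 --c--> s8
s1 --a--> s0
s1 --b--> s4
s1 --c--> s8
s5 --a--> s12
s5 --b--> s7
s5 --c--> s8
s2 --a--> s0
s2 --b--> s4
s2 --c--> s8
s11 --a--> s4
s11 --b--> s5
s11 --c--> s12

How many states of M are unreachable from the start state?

2

Starting at s1 and following transitions, the reachable set is {s0, s1, s2, s3, s4, s5, s6, s7, s8, s9, s12}. That leaves s10, s11 unreachable — 2 in total.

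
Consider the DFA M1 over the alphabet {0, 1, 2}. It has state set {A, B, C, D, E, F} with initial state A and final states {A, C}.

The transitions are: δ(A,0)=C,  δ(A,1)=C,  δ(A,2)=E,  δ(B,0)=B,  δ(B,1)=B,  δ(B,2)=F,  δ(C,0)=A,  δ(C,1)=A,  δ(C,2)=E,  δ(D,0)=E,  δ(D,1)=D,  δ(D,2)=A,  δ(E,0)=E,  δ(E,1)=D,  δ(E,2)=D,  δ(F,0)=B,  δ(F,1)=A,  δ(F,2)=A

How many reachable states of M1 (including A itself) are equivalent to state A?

2

States {B,F} cannot be reached from the start state, so discard them.
Initial partition by acceptance: {A,C} | {D,E}.
Refine {D,E} on symbol 2: members go to different blocks, giving {D} and {E}.
No further refinement is possible. Final partition (3 blocks): {A,C} | {D} | {E}.
State A belongs to the block {A,C}, which has 2 states.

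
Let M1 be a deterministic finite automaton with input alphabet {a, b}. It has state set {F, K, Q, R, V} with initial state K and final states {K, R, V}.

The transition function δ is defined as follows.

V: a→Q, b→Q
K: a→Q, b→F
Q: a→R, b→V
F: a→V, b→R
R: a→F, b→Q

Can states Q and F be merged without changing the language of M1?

All states are reachable from the start state.
Start with accepting vs non-accepting: {K,R,V} | {F,Q}.
No further refinement is possible. Final partition (2 blocks): {K,R,V} | {F,Q}.
Q and F lie in the same block of the stable partition, so they are equivalent — no string distinguishes them.

Yes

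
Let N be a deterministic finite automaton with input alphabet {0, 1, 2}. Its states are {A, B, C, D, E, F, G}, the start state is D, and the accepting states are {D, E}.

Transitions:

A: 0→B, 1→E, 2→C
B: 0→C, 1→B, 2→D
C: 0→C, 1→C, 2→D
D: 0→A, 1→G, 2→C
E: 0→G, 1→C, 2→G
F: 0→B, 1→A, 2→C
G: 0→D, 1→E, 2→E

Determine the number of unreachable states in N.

Starting at D and following transitions, the reachable set is {A, B, C, D, E, G}. That leaves F unreachable — 1 in total.

1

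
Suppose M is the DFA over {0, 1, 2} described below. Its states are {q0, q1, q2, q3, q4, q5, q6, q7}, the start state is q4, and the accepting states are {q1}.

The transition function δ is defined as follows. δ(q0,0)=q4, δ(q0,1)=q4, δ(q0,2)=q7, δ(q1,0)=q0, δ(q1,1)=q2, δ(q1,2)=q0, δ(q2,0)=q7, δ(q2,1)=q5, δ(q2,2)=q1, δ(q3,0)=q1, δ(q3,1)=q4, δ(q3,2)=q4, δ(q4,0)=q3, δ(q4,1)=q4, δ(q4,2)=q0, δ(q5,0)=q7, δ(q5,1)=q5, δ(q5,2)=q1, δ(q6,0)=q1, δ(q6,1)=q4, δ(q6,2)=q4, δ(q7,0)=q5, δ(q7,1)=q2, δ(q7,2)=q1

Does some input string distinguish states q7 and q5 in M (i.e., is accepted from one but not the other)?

No

First remove the unreachable states {q6}; 7 states remain.
P0 = {q1} | {q0,q2,q3,q4,q5,q7}.
Refine {q0,q2,q3,q4,q5,q7} on symbol 0: members go to different blocks, giving {q0,q2,q4,q5,q7} and {q3}.
Split {q0,q2,q4,q5,q7} by δ(·,0) → {q0,q2,q5,q7} and {q4}.
On input 0, block {q0,q2,q5,q7} splits into {q2,q5,q7} and {q0}.
No further refinement is possible. Final partition (5 blocks): {q1} | {q2,q5,q7} | {q3} | {q4} | {q0}.
q7 and q5 lie in the same block of the stable partition, so they are equivalent — no string distinguishes them.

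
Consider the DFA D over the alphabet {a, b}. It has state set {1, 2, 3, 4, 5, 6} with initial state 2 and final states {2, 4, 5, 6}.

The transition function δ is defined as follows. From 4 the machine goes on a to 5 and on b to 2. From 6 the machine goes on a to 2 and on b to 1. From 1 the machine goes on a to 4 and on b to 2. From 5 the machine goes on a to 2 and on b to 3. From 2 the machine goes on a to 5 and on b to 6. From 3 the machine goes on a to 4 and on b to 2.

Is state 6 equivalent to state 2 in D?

All states are reachable from the start state.
P0 = {2,4,5,6} | {1,3}.
On input b, block {2,4,5,6} splits into {2,4} and {5,6}.
Split {2,4} by δ(·,b) → {2} and {4}.
No further refinement is possible. Final partition (4 blocks): {2} | {1,3} | {5,6} | {4}.
6 and 2 end up in different blocks, so they are distinguishable. For instance, the string 'b' is accepted from only 2.

No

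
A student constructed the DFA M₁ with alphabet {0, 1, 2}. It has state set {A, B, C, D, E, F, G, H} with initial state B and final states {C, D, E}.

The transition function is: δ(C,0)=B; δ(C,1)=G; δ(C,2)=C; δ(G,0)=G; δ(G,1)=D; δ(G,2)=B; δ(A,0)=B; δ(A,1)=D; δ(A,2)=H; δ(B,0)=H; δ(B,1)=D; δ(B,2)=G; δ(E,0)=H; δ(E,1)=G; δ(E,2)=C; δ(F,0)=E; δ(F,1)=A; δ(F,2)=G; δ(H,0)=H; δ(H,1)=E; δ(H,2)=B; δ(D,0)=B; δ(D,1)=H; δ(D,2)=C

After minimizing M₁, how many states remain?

Reachable states from the start: {B,C,D,E,G,H}. Unreachable: {A,F} — drop them.
P0 = {C,D,E} | {B,G,H}.
Stable partition: {C,D,E} | {B,G,H} — 2 equivalence classes.

2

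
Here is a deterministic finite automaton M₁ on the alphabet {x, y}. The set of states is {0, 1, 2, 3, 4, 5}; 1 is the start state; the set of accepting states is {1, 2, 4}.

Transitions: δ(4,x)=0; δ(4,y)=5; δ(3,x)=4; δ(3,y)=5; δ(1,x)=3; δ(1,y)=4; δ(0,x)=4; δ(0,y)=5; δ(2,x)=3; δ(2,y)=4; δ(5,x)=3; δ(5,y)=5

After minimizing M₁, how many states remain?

4

First remove the unreachable states {2}; 5 states remain.
Start with accepting vs non-accepting: {1,4} | {0,3,5}.
On input y, block {1,4} splits into {1} and {4}.
On input x, block {0,3,5} splits into {0,3} and {5}.
No further refinement is possible. Final partition (4 blocks): {1} | {0,3} | {4} | {5}.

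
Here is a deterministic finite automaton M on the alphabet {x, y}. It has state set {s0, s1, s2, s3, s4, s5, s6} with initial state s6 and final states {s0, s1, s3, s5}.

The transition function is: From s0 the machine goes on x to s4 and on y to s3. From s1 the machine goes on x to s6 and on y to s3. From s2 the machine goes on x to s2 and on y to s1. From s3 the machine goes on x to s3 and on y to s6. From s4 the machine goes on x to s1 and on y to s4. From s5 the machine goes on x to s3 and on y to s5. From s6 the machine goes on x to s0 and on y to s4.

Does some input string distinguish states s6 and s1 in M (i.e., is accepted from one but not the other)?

Reachable states from the start: {s0,s1,s3,s4,s6}. Unreachable: {s2,s5} — drop them.
Initial partition by acceptance: {s0,s1,s3} | {s4,s6}.
Refine {s0,s1,s3} on symbol x: members go to different blocks, giving {s0,s1} and {s3}.
No further refinement is possible. Final partition (3 blocks): {s0,s1} | {s4,s6} | {s3}.
s6 and s1 end up in different blocks, so they are distinguishable. For instance, the string 'ε' is accepted from only s1.

Yes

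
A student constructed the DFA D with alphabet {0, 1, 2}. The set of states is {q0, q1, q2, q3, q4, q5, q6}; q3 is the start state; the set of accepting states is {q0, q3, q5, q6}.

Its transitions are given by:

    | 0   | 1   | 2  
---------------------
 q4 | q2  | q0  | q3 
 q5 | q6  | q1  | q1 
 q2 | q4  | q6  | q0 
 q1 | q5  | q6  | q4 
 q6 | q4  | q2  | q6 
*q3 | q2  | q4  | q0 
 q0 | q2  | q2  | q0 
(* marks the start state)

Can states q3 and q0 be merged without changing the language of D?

First remove the unreachable states {q1,q5}; 5 states remain.
P0 = {q0,q3,q6} | {q2,q4}.
Stable partition: {q0,q3,q6} | {q2,q4} — 2 equivalence classes.
q3 and q0 lie in the same block of the stable partition, so they are equivalent — no string distinguishes them.

Yes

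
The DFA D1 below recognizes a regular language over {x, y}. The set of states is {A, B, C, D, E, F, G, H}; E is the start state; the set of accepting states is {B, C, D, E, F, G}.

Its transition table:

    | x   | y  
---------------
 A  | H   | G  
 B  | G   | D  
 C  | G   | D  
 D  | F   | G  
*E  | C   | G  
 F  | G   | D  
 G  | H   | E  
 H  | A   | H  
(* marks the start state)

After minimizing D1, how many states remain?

States {B} cannot be reached from the start state, so discard them.
Start with accepting vs non-accepting: {C,D,E,F,G} | {A,H}.
Split {C,D,E,F,G} by δ(·,x) → {C,D,E,F} and {G}.
Refine {C,D,E,F} on symbol x: members go to different blocks, giving {C,F} and {D,E}.
Split {A,H} by δ(·,y) → {A} and {H}.
No further refinement is possible. Final partition (5 blocks): {C,F} | {A} | {G} | {D,E} | {H}.

5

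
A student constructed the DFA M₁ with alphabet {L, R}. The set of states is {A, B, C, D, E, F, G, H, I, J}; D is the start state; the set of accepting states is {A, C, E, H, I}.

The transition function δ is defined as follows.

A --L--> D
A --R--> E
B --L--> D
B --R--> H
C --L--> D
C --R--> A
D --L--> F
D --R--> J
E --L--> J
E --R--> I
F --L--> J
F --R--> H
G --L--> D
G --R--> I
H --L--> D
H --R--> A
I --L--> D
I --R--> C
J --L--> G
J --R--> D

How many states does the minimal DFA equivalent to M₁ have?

First remove the unreachable states {B}; 9 states remain.
Start with accepting vs non-accepting: {A,C,E,H,I} | {D,F,G,J}.
Refine {D,F,G,J} on symbol R: members go to different blocks, giving {D,J} and {F,G}.
Stable partition: {A,C,E,H,I} | {D,J} | {F,G} — 3 equivalence classes.

3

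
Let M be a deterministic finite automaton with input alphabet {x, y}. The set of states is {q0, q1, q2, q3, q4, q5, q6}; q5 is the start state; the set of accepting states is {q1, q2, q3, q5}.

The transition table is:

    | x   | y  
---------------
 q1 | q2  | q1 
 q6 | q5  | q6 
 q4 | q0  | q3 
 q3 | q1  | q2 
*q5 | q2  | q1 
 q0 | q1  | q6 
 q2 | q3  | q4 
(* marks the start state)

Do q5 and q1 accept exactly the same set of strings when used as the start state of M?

Yes

P0 = {q1,q2,q3,q5} | {q0,q4,q6}.
Refine {q1,q2,q3,q5} on symbol y: members go to different blocks, giving {q1,q3,q5} and {q2}.
On input x, block {q1,q3,q5} splits into {q1,q5} and {q3}.
Refine {q0,q4,q6} on symbol x: members go to different blocks, giving {q0,q6} and {q4}.
The partition is now stable with 5 blocks: {q1,q5} | {q0,q6} | {q2} | {q3} | {q4}.
q5 and q1 lie in the same block of the stable partition, so they are equivalent — no string distinguishes them.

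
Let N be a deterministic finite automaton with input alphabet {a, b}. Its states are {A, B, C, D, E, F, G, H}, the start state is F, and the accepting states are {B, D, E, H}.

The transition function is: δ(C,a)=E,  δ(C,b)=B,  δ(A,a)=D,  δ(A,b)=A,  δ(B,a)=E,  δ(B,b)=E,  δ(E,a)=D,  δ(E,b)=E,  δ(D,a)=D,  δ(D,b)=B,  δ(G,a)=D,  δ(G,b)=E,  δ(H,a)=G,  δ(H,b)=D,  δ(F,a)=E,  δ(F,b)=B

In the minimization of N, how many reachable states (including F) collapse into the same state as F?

1

First remove the unreachable states {A,C,G,H}; 4 states remain.
Initial partition by acceptance: {B,D,E} | {F}.
No further refinement is possible. Final partition (2 blocks): {B,D,E} | {F}.
The equivalence class containing F is {F}, of size 1.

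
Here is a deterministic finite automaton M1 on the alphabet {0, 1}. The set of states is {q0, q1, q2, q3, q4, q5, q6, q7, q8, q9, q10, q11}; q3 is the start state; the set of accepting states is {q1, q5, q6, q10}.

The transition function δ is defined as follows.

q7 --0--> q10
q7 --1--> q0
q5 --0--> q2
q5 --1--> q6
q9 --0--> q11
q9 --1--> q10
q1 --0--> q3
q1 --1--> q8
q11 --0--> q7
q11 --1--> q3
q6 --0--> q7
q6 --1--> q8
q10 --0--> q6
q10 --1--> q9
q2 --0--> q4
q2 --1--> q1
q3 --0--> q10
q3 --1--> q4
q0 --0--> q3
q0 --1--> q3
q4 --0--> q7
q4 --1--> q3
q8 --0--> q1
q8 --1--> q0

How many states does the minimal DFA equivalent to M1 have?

6

First remove the unreachable states {q2,q5}; 10 states remain.
Initial partition by acceptance: {q1,q6,q10} | {q0,q3,q4,q7,q8,q9,q11}.
Split {q1,q6,q10} by δ(·,0) → {q1,q6} and {q10}.
Refine {q0,q3,q4,q7,q8,q9,q11} on symbol 0: members go to different blocks, giving {q0,q4,q9,q11} and {q3,q7} and {q8}.
Split {q0,q4,q9,q11} by δ(·,0) → {q0,q4,q11} and {q9}.
No further refinement is possible. Final partition (6 blocks): {q1,q6} | {q0,q4,q11} | {q10} | {q3,q7} | {q8} | {q9}.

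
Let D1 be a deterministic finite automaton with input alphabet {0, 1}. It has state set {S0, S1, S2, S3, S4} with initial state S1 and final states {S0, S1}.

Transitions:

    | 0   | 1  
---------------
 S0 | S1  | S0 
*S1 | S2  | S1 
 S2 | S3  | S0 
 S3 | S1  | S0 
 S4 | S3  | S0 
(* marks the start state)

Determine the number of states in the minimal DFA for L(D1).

4

Reachable states from the start: {S0,S1,S2,S3}. Unreachable: {S4} — drop them.
Initial partition by acceptance: {S0,S1} | {S2,S3}.
On input 0, block {S0,S1} splits into {S0} and {S1}.
Split {S2,S3} by δ(·,0) → {S2} and {S3}.
Stable partition: {S0} | {S2} | {S1} | {S3} — 4 equivalence classes.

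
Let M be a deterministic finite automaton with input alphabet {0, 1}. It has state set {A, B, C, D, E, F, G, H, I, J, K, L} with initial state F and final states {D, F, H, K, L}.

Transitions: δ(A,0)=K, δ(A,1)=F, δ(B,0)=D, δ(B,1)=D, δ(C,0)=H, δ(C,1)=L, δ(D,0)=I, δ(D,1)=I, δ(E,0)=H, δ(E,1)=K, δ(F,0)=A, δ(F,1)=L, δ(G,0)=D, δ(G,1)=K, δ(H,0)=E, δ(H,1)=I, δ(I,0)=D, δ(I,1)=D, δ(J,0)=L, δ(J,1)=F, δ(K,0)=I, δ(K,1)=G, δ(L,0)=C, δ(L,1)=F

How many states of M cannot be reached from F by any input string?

Starting at F and following transitions, the reachable set is {A, C, D, E, F, G, H, I, K, L}. That leaves B, J unreachable — 2 in total.

2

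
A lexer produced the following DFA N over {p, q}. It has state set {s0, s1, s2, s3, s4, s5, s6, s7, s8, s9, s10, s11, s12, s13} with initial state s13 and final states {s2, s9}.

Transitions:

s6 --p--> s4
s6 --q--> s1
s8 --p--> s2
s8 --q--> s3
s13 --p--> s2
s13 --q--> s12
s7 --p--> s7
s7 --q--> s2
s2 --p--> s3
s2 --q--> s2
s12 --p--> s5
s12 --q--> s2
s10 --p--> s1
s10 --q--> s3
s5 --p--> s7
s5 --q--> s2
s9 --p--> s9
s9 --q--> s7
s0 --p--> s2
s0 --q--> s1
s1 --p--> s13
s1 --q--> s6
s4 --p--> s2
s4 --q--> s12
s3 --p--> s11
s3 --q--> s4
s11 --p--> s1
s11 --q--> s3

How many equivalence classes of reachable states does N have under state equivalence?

6

States {s0,s8,s9,s10} cannot be reached from the start state, so discard them.
Initial partition by acceptance: {s2} | {s1,s3,s4,s5,s6,s7,s11,s12,s13}.
Split {s1,s3,s4,s5,s6,s7,s11,s12,s13} by δ(·,p) → {s1,s3,s5,s6,s7,s11,s12} and {s4,s13}.
Refine {s1,s3,s5,s6,s7,s11,s12} on symbol p: members go to different blocks, giving {s3,s5,s7,s11,s12} and {s1,s6}.
Refine {s3,s5,s7,s11,s12} on symbol p: members go to different blocks, giving {s3,s5,s7,s12} and {s11}.
Refine {s3,s5,s7,s12} on symbol p: members go to different blocks, giving {s5,s7,s12} and {s3}.
Stable partition: {s2} | {s5,s7,s12} | {s4,s13} | {s1,s6} | {s11} | {s3} — 6 equivalence classes.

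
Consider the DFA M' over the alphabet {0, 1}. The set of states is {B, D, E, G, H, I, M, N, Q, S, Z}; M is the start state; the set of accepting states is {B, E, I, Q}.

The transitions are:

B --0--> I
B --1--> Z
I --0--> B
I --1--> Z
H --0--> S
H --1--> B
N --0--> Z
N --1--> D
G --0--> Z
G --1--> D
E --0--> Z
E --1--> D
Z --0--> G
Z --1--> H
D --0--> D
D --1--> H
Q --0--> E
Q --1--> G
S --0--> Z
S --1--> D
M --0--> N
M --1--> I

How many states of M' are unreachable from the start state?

2

Starting at M and following transitions, the reachable set is {B, D, G, H, I, M, N, S, Z}. That leaves E, Q unreachable — 2 in total.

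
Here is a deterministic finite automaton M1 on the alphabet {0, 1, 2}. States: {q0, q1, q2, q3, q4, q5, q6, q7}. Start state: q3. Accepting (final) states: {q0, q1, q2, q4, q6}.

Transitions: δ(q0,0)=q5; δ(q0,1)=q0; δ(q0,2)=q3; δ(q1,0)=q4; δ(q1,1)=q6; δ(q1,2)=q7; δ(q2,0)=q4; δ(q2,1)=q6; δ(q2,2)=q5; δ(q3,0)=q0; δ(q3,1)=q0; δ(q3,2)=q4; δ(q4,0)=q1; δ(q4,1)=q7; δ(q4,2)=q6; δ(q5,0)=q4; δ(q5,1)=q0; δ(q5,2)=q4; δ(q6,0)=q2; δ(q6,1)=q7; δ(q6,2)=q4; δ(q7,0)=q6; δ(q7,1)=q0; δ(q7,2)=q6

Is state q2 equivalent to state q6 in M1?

No

Initial partition by acceptance: {q0,q1,q2,q4,q6} | {q3,q5,q7}.
Split {q0,q1,q2,q4,q6} by δ(·,0) → {q1,q2,q4,q6} and {q0}.
On input 1, block {q1,q2,q4,q6} splits into {q1,q2} and {q4,q6}.
Split {q3,q5,q7} by δ(·,0) → {q5,q7} and {q3}.
Stable partition: {q1,q2} | {q5,q7} | {q0} | {q4,q6} | {q3} — 5 equivalence classes.
q2 and q6 end up in different blocks, so they are distinguishable. For instance, the string '1' is accepted from only q2.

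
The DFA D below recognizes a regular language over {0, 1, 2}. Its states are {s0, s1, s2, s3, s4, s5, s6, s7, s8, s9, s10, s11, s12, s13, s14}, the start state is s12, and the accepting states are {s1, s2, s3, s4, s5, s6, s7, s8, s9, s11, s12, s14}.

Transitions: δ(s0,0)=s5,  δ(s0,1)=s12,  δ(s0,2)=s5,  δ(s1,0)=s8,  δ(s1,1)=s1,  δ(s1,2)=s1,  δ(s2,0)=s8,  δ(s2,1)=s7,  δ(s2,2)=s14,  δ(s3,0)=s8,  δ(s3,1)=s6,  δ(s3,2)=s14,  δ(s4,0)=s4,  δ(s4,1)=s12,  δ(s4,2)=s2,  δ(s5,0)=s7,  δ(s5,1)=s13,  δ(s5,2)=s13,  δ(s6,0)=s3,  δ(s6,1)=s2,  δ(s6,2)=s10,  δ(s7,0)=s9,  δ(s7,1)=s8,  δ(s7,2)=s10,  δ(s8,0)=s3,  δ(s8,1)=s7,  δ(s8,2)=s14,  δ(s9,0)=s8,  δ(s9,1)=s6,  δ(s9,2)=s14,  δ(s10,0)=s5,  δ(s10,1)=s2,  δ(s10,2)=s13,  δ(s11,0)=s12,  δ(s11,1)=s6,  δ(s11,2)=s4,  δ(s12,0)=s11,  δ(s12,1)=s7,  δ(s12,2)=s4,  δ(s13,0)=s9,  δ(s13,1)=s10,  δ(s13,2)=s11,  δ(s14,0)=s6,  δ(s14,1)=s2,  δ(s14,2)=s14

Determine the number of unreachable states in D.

2

Starting at s12 and following transitions, the reachable set is {s2, s3, s4, s5, s6, s7, s8, s9, s10, s11, s12, s13, s14}. That leaves s0, s1 unreachable — 2 in total.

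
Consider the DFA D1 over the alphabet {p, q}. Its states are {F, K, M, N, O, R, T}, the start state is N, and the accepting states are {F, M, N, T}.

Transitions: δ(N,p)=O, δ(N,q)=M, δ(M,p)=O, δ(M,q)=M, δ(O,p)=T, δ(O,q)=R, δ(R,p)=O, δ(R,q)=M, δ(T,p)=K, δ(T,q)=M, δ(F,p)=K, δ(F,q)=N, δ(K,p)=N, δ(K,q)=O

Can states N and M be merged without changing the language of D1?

Yes

States {F} cannot be reached from the start state, so discard them.
P0 = {M,N,T} | {K,O,R}.
On input p, block {K,O,R} splits into {K,O} and {R}.
Refine {K,O} on symbol q: members go to different blocks, giving {K} and {O}.
Refine {M,N,T} on symbol p: members go to different blocks, giving {M,N} and {T}.
Stable partition: {M,N} | {K} | {R} | {O} | {T} — 5 equivalence classes.
N and M lie in the same block of the stable partition, so they are equivalent — no string distinguishes them.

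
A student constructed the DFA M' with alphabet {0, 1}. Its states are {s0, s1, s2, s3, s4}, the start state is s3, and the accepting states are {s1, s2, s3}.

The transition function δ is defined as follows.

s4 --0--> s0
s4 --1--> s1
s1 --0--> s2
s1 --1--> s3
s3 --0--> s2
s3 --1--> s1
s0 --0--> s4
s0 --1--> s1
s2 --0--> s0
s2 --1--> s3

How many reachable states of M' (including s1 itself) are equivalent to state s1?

Every state is reachable, so we keep all 5.
Start with accepting vs non-accepting: {s1,s2,s3} | {s0,s4}.
Split {s1,s2,s3} by δ(·,0) → {s1,s3} and {s2}.
The partition is now stable with 3 blocks: {s1,s3} | {s0,s4} | {s2}.
The equivalence class containing s1 is {s1,s3}, of size 2.

2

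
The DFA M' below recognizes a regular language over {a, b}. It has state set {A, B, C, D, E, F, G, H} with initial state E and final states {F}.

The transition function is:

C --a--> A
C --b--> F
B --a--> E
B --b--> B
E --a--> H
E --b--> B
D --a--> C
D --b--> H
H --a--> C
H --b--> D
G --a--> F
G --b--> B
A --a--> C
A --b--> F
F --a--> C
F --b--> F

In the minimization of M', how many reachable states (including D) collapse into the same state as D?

2

First remove the unreachable states {G}; 7 states remain.
P0 = {F} | {A,B,C,D,E,H}.
Split {A,B,C,D,E,H} by δ(·,b) → {B,D,E,H} and {A,C}.
Split {B,D,E,H} by δ(·,a) → {B,E} and {D,H}.
Split {B,E} by δ(·,a) → {B} and {E}.
No further refinement is possible. Final partition (5 blocks): {F} | {B} | {A,C} | {D,H} | {E}.
The equivalence class containing D is {D,H}, of size 2.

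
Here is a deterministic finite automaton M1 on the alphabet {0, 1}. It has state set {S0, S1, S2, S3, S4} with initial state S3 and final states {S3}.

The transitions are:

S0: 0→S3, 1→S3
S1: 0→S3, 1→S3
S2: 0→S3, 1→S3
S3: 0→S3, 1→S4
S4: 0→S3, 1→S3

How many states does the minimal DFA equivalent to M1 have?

States {S0,S1,S2} cannot be reached from the start state, so discard them.
P0 = {S3} | {S4}.
The partition is now stable with 2 blocks: {S3} | {S4}.

2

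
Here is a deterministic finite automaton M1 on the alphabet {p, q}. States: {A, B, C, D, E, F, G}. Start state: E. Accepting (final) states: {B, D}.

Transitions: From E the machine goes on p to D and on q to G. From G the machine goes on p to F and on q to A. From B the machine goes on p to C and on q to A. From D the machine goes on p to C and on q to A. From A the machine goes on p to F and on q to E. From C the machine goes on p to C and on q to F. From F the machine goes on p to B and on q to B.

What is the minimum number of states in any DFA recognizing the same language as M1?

6

P0 = {B,D} | {A,C,E,F,G}.
Split {A,C,E,F,G} by δ(·,p) → {A,C,G} and {E,F}.
Split {A,C,G} by δ(·,p) → {A,G} and {C}.
On input q, block {A,G} splits into {A} and {G}.
Refine {E,F} on symbol q: members go to different blocks, giving {E} and {F}.
The partition is now stable with 6 blocks: {B,D} | {A} | {E} | {C} | {G} | {F}.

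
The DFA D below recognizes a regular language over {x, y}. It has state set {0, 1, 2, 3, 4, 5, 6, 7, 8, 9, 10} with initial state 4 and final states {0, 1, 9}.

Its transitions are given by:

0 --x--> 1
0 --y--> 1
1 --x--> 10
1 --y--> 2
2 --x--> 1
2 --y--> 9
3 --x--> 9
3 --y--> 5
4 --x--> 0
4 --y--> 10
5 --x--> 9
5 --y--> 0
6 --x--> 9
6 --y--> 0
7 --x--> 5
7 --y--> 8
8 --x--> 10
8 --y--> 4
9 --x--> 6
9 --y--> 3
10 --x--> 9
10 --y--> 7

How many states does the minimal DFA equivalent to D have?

10

All states are reachable from the start state.
P0 = {0,1,9} | {2,3,4,5,6,7,8,10}.
Refine {0,1,9} on symbol x: members go to different blocks, giving {1,9} and {0}.
Refine {2,3,4,5,6,7,8,10} on symbol x: members go to different blocks, giving {2,3,5,6,10} and {7,8} and {4}.
Split {2,3,5,6,10} by δ(·,y) → {5,6} and {2} and {3} and {10}.
Refine {1,9} on symbol x: members go to different blocks, giving {1} and {9}.
Refine {7,8} on symbol x: members go to different blocks, giving {7} and {8}.
No further refinement is possible. Final partition (10 blocks): {1} | {5,6} | {0} | {7} | {4} | {2} | {3} | {10} | {9} | {8}.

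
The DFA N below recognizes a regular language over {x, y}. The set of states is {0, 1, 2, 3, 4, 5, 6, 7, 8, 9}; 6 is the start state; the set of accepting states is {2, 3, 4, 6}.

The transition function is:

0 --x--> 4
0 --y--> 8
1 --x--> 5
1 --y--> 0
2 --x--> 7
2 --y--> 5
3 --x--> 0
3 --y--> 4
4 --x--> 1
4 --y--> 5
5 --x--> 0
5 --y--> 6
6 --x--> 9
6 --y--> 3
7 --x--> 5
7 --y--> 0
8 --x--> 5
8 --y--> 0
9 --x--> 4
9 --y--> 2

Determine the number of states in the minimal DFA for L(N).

7

P0 = {2,3,4,6} | {0,1,5,7,8,9}.
On input y, block {2,3,4,6} splits into {2,4} and {3,6}.
Split {0,1,5,7,8,9} by δ(·,x) → {1,5,7,8} and {0,9}.
On input x, block {1,5,7,8} splits into {1,7,8} and {5}.
Split {3,6} by δ(·,y) → {3} and {6}.
Split {0,9} by δ(·,y) → {0} and {9}.
No further refinement is possible. Final partition (7 blocks): {2,4} | {1,7,8} | {3} | {0} | {5} | {6} | {9}.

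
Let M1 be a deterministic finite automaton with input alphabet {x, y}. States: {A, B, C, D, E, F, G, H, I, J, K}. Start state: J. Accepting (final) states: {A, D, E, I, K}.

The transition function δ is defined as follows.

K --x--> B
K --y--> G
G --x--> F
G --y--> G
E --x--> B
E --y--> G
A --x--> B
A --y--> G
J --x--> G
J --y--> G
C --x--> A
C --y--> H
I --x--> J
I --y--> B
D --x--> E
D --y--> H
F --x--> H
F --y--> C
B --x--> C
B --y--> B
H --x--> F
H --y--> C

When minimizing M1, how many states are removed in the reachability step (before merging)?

4

Starting at J and following transitions, the reachable set is {A, B, C, F, G, H, J}. That leaves D, E, I, K unreachable — 4 in total.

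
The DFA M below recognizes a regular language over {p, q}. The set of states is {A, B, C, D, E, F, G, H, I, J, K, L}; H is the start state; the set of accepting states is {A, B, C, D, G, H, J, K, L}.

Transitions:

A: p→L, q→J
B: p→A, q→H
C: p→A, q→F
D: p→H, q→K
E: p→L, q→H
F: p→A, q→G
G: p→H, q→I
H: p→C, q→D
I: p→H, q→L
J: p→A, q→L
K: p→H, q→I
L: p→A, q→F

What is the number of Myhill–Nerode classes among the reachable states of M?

Reachable states from the start: {A,C,D,F,G,H,I,J,K,L}. Unreachable: {B,E} — drop them.
Start with accepting vs non-accepting: {A,C,D,G,H,J,K,L} | {F,I}.
Refine {A,C,D,G,H,J,K,L} on symbol q: members go to different blocks, giving {A,D,H,J} and {C,G,K,L}.
Split {A,D,H,J} by δ(·,p) → {A,H} and {D,J}.
The partition is now stable with 4 blocks: {A,H} | {F,I} | {C,G,K,L} | {D,J}.

4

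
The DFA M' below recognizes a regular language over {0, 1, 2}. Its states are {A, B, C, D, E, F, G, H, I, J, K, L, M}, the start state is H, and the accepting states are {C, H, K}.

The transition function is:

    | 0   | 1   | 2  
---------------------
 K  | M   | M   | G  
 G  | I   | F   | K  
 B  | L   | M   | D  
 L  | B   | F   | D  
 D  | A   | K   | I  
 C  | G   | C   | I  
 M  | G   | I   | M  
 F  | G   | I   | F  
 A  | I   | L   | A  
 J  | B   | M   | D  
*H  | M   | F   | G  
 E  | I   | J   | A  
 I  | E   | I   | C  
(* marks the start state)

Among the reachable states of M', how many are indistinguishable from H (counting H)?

Every state is reachable, so we keep all 13.
Start with accepting vs non-accepting: {C,H,K} | {A,B,D,E,F,G,I,J,L,M}.
On input 1, block {C,H,K} splits into {H,K} and {C}.
Refine {A,B,D,E,F,G,I,J,L,M} on symbol 1: members go to different blocks, giving {A,B,E,F,G,I,J,L,M} and {D}.
On input 2, block {A,B,E,F,G,I,J,L,M} splits into {A,E,F,M} and {B,J,L} and {G} and {I}.
On input 0, block {A,E,F,M} splits into {A,E} and {F,M}.
Stable partition: {H,K} | {A,E} | {C} | {D} | {B,J,L} | {G} | {I} | {F,M} — 8 equivalence classes.
State H belongs to the block {H,K}, which has 2 states.

2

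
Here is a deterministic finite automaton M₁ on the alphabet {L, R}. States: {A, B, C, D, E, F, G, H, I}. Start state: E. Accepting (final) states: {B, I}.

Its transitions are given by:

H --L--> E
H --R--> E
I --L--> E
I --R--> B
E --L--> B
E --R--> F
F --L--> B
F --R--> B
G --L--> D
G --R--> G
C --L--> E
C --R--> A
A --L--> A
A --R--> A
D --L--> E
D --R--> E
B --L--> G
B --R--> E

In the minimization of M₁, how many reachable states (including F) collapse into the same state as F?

First remove the unreachable states {A,C,H,I}; 5 states remain.
P0 = {B} | {D,E,F,G}.
Refine {D,E,F,G} on symbol L: members go to different blocks, giving {D,G} and {E,F}.
On input L, block {D,G} splits into {D} and {G}.
On input R, block {E,F} splits into {E} and {F}.
Stable partition: {B} | {D} | {E} | {G} | {F} — 5 equivalence classes.
State F belongs to the block {F}, which has 1 states.

1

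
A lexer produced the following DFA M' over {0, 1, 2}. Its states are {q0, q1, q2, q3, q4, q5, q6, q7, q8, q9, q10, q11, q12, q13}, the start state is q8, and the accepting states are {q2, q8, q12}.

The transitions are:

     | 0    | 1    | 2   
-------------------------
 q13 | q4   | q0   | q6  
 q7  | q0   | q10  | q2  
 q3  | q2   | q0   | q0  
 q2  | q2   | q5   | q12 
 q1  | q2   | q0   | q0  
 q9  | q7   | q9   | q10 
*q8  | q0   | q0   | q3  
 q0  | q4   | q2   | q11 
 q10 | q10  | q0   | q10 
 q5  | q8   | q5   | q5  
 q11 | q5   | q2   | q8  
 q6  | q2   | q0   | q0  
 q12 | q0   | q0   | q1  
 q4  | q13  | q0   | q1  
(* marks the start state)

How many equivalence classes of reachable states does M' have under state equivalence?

7

States {q7,q9,q10} cannot be reached from the start state, so discard them.
Initial partition by acceptance: {q2,q8,q12} | {q0,q1,q3,q4,q5,q6,q11,q13}.
Split {q2,q8,q12} by δ(·,0) → {q8,q12} and {q2}.
Refine {q0,q1,q3,q4,q5,q6,q11,q13} on symbol 0: members go to different blocks, giving {q0,q4,q11,q13} and {q1,q3,q6} and {q5}.
Split {q0,q4,q11,q13} by δ(·,0) → {q0,q4,q13} and {q11}.
Split {q0,q4,q13} by δ(·,1) → {q4,q13} and {q0}.
No further refinement is possible. Final partition (7 blocks): {q8,q12} | {q4,q13} | {q2} | {q1,q3,q6} | {q5} | {q11} | {q0}.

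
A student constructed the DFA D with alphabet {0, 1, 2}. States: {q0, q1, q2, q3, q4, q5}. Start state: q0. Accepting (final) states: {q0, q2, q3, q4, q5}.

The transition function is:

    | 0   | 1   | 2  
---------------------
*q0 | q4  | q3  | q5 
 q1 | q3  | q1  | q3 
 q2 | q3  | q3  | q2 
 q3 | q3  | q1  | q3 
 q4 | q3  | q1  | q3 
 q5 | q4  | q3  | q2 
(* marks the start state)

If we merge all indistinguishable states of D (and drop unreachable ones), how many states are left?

3

All states are reachable from the start state.
P0 = {q0,q2,q3,q4,q5} | {q1}.
On input 1, block {q0,q2,q3,q4,q5} splits into {q0,q2,q5} and {q3,q4}.
Stable partition: {q0,q2,q5} | {q1} | {q3,q4} — 3 equivalence classes.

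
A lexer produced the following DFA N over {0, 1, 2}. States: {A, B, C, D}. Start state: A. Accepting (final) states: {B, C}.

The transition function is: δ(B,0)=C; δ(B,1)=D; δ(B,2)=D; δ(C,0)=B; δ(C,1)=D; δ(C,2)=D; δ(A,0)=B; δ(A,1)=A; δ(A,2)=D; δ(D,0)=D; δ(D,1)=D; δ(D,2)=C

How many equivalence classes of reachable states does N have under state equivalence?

Initial partition by acceptance: {B,C} | {A,D}.
Split {A,D} by δ(·,0) → {A} and {D}.
No further refinement is possible. Final partition (3 blocks): {B,C} | {A} | {D}.

3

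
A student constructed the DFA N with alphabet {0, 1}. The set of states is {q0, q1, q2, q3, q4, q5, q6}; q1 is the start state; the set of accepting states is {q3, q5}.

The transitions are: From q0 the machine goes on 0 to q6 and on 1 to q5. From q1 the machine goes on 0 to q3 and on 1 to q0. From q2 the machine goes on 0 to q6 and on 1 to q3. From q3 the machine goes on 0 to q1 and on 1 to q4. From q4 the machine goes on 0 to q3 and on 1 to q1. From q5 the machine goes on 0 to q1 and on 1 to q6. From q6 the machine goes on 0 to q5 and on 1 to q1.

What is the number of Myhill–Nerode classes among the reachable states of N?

First remove the unreachable states {q2}; 6 states remain.
P0 = {q3,q5} | {q0,q1,q4,q6}.
Split {q0,q1,q4,q6} by δ(·,0) → {q1,q4,q6} and {q0}.
On input 1, block {q1,q4,q6} splits into {q4,q6} and {q1}.
The partition is now stable with 4 blocks: {q3,q5} | {q4,q6} | {q0} | {q1}.

4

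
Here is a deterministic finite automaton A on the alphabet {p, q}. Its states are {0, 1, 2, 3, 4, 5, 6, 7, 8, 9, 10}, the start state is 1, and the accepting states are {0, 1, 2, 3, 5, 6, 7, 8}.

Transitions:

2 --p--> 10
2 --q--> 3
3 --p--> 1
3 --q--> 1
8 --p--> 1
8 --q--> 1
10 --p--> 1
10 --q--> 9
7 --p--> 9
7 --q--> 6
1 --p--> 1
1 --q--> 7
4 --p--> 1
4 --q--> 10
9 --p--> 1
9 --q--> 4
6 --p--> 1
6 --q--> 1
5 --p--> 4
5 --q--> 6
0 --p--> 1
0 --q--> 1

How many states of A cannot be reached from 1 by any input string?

5

Starting at 1 and following transitions, the reachable set is {1, 4, 6, 7, 9, 10}. That leaves 0, 2, 3, 5, 8 unreachable — 5 in total.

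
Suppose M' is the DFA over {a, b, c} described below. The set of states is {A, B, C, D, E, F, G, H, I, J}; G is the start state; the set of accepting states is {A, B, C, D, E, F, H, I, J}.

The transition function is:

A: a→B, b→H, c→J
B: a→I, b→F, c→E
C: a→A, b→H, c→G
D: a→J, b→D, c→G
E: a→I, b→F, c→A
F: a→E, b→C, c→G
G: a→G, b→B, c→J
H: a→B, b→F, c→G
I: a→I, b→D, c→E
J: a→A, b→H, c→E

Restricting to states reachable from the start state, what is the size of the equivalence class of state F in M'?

4

Start with accepting vs non-accepting: {A,B,C,D,E,F,H,I,J} | {G}.
On input c, block {A,B,C,D,E,F,H,I,J} splits into {A,B,E,I,J} and {C,D,F,H}.
Stable partition: {A,B,E,I,J} | {G} | {C,D,F,H} — 3 equivalence classes.
State F belongs to the block {C,D,F,H}, which has 4 states.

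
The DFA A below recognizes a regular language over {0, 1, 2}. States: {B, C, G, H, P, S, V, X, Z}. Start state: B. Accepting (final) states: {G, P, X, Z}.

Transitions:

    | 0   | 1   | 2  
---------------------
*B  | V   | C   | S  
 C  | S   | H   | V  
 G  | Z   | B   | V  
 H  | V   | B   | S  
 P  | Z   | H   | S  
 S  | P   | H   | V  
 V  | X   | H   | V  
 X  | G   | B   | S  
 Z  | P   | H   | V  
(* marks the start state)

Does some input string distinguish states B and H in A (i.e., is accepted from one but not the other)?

Every state is reachable, so we keep all 9.
P0 = {G,P,X,Z} | {B,C,H,S,V}.
Split {B,C,H,S,V} by δ(·,0) → {B,C,H} and {S,V}.
Stable partition: {G,P,X,Z} | {B,C,H} | {S,V} — 3 equivalence classes.
B and H lie in the same block of the stable partition, so they are equivalent — no string distinguishes them.

No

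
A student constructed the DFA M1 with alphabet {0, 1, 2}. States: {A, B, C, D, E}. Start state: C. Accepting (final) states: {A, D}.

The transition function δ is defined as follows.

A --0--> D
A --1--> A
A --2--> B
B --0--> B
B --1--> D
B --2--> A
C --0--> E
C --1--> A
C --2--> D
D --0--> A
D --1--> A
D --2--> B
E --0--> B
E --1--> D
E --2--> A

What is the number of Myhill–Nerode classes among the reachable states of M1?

Every state is reachable, so we keep all 5.
P0 = {A,D} | {B,C,E}.
Stable partition: {A,D} | {B,C,E} — 2 equivalence classes.

2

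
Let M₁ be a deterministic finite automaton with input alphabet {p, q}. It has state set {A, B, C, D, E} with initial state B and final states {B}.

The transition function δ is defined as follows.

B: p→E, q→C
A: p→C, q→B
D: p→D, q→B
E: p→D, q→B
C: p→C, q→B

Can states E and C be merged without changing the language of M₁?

Yes

First remove the unreachable states {A}; 4 states remain.
P0 = {B} | {C,D,E}.
No further refinement is possible. Final partition (2 blocks): {B} | {C,D,E}.
E and C lie in the same block of the stable partition, so they are equivalent — no string distinguishes them.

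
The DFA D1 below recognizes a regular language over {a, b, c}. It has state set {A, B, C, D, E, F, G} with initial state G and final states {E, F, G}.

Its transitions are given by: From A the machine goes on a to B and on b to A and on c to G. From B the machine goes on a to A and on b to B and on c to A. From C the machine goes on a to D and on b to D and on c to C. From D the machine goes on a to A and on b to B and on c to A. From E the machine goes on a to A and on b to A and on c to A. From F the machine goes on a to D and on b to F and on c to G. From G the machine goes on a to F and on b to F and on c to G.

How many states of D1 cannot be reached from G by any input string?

2

No path from G leads to C, E; the other 5 states are all reachable.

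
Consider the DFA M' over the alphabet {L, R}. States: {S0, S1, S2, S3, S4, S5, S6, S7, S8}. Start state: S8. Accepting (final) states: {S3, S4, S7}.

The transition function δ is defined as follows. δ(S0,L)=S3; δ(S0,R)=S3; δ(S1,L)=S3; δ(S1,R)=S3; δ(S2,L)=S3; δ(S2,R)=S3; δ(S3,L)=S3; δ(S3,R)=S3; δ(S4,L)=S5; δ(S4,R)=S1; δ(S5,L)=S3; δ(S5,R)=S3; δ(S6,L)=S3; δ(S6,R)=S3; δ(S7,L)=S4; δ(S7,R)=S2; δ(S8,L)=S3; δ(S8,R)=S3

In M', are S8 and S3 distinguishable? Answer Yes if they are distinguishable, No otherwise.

Yes

First remove the unreachable states {S0,S1,S2,S4,S5,S6,S7}; 2 states remain.
Initial partition by acceptance: {S3} | {S8}.
No further refinement is possible. Final partition (2 blocks): {S3} | {S8}.
S8 and S3 end up in different blocks, so they are distinguishable. For instance, the string 'ε' is accepted from only S3.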